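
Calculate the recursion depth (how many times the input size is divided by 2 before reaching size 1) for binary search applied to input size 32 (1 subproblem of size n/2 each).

For divide and conquer with division factor 2:

Problem sizes at each level:
Level 0: 32
Level 1: 16
Level 2: 8
Level 3: 4
Level 4: 2
Level 5: 1

The root is level 0 and the size-1 base case is level 5 (the tree spans levels 0 through 5, i.e. 6 levels counting the root), so the depth is the number of divisions: log_2(32) = 5

The recursion tree depth is log_2(32) = 5. At each level, the problem size is divided by 2, so it takes 5 divisions to reduce to a base case of size 1. The algorithm makes 1 recursive call at each level.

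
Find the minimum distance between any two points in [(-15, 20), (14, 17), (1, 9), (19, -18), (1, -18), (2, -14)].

Computing all pairwise distances among 6 points:

d((-15, 20), (14, 17)) = 29.1548
d((-15, 20), (1, 9)) = 19.4165
d((-15, 20), (19, -18)) = 50.9902
d((-15, 20), (1, -18)) = 41.2311
d((-15, 20), (2, -14)) = 38.0132
d((14, 17), (1, 9)) = 15.2643
d((14, 17), (19, -18)) = 35.3553
d((14, 17), (1, -18)) = 37.3363
d((14, 17), (2, -14)) = 33.2415
d((1, 9), (19, -18)) = 32.45
d((1, 9), (1, -18)) = 27.0
d((1, 9), (2, -14)) = 23.0217
d((19, -18), (1, -18)) = 18.0
d((19, -18), (2, -14)) = 17.4642
d((1, -18), (2, -14)) = 4.1231 <-- minimum

Closest pair: (1, -18) and (2, -14) with distance 4.1231

The closest pair is (1, -18) and (2, -14) with Euclidean distance 4.1231. For 6 points, brute-force pairwise comparison is shown above. For large n, the divide-and-conquer algorithm (sort by x, recurse on halves, check the dividing strip) achieves O(n log n).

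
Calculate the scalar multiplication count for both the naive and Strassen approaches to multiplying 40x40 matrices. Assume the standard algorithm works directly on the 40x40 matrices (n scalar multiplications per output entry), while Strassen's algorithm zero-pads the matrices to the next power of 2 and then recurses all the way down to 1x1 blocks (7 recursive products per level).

Matrix multiplication for 40x40 matrices:

Strassen's algorithm requires power-of-2 dimensions. Pad 40x40 to 64x64 (next power of 2).

Standard algorithm: 40^3 = 64000 multiplications
Strassen's algorithm: 7^(log2(64)) = 7^6 = 117649 multiplications
Difference: 64000 - 117649 = -53649 (Strassen uses MORE here due to padding overhead — for small or just-over-power-of-2 n, padding can outweigh the per-level savings)

Standard: 64000 multiplications (40^3). Strassen: 117649 multiplications (7^6, after padding to 64x64). Strassen reduces 8 recursive multiplications to 7 at each level.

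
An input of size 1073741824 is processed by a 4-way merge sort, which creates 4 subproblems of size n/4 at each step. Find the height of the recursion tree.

For divide and conquer with division factor 4:

Problem sizes at each level:
Level 0: 1073741824
Level 1: 268435456
Level 2: 67108864
Level 3: 16777216
Level 4: 4194304
Level 5: 1048576
Level 6: 262144
Level 7: 65536
Level 8: 16384
Level 9: 4096
Level 10: 1024
Level 11: 256
Level 12: 64
Level 13: 16
Level 14: 4
Level 15: 1

The root is level 0 and the size-1 base case is level 15 (the tree spans levels 0 through 15, i.e. 16 levels counting the root), so the depth is the number of divisions: log_4(1073741824) = 15

The recursion tree depth is log_4(1073741824) = 15. At each level, the problem size is divided by 4, so it takes 15 divisions to reduce to a base case of size 1. The algorithm makes 4 recursive calls at each level.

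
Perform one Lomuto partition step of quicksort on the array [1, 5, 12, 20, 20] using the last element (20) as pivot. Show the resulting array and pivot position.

Lomuto partition with pivot = 20:

Initial array: [1, 5, 12, 20, 20]

arr[0]=1 <= 20: swap with position 0, array becomes [1, 5, 12, 20, 20]
arr[1]=5 <= 20: swap with position 1, array becomes [1, 5, 12, 20, 20]
arr[2]=12 <= 20: swap with position 2, array becomes [1, 5, 12, 20, 20]
arr[3]=20 <= 20: swap with position 3, array becomes [1, 5, 12, 20, 20]

Place pivot at position 4: [1, 5, 12, 20, 20]
Pivot position: 4

After partitioning with pivot 20, the array becomes [1, 5, 12, 20, 20]. The pivot is placed at index 4. All elements to the left of the pivot are <= 20, and all elements to the right are > 20.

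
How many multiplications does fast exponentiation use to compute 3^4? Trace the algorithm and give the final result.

Computing 3^4 by squaring (build up from 3^1; each line after the first costs one multiplication):

3^1 = 3
3^2 = (3^1)^2 = 3^2 = 9
3^4 = (3^2)^2 = 9^2 = 81

Result: 81
Multiplications needed: 2 (2 lines after 3^1)

3^4 = 81. Using exponentiation by squaring, this requires 2 multiplications. The key idea: if the exponent is even, square the half-power; if odd, multiply by the base once.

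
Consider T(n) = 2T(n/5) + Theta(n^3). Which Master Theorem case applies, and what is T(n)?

Master Theorem for T(n) = 2T(n/5) + O(n^3):

a = 2, b = 5, c = 3
log_b(a) = log_5(2) = 0.4307

Case 3: c = 3 > log_5(2) = 0.4307
T(n) = O(n^3) = O(n^3)

For T(n) = 2T(n/5) + O(n^3): log_5(2) = 0.4307. This is Case 3 of the Master Theorem (c > log_b(a), work dominated by root), giving O(n^3).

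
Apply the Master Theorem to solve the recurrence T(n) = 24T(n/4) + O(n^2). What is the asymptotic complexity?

Master Theorem for T(n) = 24T(n/4) + O(n^2):

a = 24, b = 4, c = 2
log_b(a) = log_4(24) = 2.2925

Case 1: c = 2 < log_4(24) = 2.2925
T(n) = O(n^(log_4 24))

For T(n) = 24T(n/4) + O(n^2): log_4(24) = 2.2925. This is Case 1 of the Master Theorem (c < log_b(a), work dominated by leaves), giving O(n^(log_4 24)).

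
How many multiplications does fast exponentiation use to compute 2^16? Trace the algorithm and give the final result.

Computing 2^16 by squaring (build up from 2^1; each line after the first costs one multiplication):

2^1 = 2
2^2 = (2^1)^2 = 2^2 = 4
2^4 = (2^2)^2 = 4^2 = 16
2^8 = (2^4)^2 = 16^2 = 256
2^16 = (2^8)^2 = 256^2 = 65536

Result: 65536
Multiplications needed: 4 (4 lines after 2^1)

2^16 = 65536. Using exponentiation by squaring, this requires 4 multiplications. The key idea: if the exponent is even, square the half-power; if odd, multiply by the base once.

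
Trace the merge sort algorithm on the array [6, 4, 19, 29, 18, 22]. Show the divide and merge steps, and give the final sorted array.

Merge sort trace:

Split: [6, 4, 19, 29, 18, 22] -> [6, 4, 19] and [29, 18, 22]
  Split: [6, 4, 19] -> [6] and [4, 19]
    Split: [4, 19] -> [4] and [19]
    Merge: [4] + [19] -> [4, 19]
  Merge: [6] + [4, 19] -> [4, 6, 19]
  Split: [29, 18, 22] -> [29] and [18, 22]
    Split: [18, 22] -> [18] and [22]
    Merge: [18] + [22] -> [18, 22]
  Merge: [29] + [18, 22] -> [18, 22, 29]
Merge: [4, 6, 19] + [18, 22, 29] -> [4, 6, 18, 19, 22, 29]

Final sorted array: [4, 6, 18, 19, 22, 29]

The merge sort proceeds by recursively splitting the array and merging sorted halves.
After all merges, the sorted array is [4, 6, 18, 19, 22, 29].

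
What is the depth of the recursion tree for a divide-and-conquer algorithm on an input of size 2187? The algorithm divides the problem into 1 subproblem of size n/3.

For divide and conquer with division factor 3:

Problem sizes at each level:
Level 0: 2187
Level 1: 729
Level 2: 243
Level 3: 81
Level 4: 27
Level 5: 9
Level 6: 3
Level 7: 1

The root is level 0 and the size-1 base case is level 7 (the tree spans levels 0 through 7, i.e. 8 levels counting the root), so the depth is the number of divisions: log_3(2187) = 7

The recursion tree depth is log_3(2187) = 7. At each level, the problem size is divided by 3, so it takes 7 divisions to reduce to a base case of size 1. The algorithm makes 1 recursive call at each level.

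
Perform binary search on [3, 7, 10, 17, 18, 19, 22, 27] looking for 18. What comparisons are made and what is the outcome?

Binary search for 18 in [3, 7, 10, 17, 18, 19, 22, 27]:

lo=0, hi=7, mid=3, arr[mid]=17 -> 17 < 18, search right half
lo=4, hi=7, mid=5, arr[mid]=19 -> 19 > 18, search left half
lo=4, hi=4, mid=4, arr[mid]=18 -> Found target at index 4!

Binary search finds 18 at index 4 after 3 comparisons. The search repeatedly halves the search space by comparing with the middle element.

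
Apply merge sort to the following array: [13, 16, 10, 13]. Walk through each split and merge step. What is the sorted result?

Merge sort trace:

Split: [13, 16, 10, 13] -> [13, 16] and [10, 13]
  Split: [13, 16] -> [13] and [16]
  Merge: [13] + [16] -> [13, 16]
  Split: [10, 13] -> [10] and [13]
  Merge: [10] + [13] -> [10, 13]
Merge: [13, 16] + [10, 13] -> [10, 13, 13, 16]

Final sorted array: [10, 13, 13, 16]

The merge sort proceeds by recursively splitting the array and merging sorted halves.
After all merges, the sorted array is [10, 13, 13, 16].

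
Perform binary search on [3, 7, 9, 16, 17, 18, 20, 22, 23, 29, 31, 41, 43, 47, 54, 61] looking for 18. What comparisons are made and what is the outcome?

Binary search for 18 in [3, 7, 9, 16, 17, 18, 20, 22, 23, 29, 31, 41, 43, 47, 54, 61]:

lo=0, hi=15, mid=7, arr[mid]=22 -> 22 > 18, search left half
lo=0, hi=6, mid=3, arr[mid]=16 -> 16 < 18, search right half
lo=4, hi=6, mid=5, arr[mid]=18 -> Found target at index 5!

Binary search finds 18 at index 5 after 3 comparisons. The search repeatedly halves the search space by comparing with the middle element.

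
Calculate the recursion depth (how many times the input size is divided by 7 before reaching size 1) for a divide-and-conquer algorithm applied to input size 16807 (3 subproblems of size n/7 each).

For divide and conquer with division factor 7:

Problem sizes at each level:
Level 0: 16807
Level 1: 2401
Level 2: 343
Level 3: 49
Level 4: 7
Level 5: 1

The root is level 0 and the size-1 base case is level 5 (the tree spans levels 0 through 5, i.e. 6 levels counting the root), so the depth is the number of divisions: log_7(16807) = 5

The recursion tree depth is log_7(16807) = 5. At each level, the problem size is divided by 7, so it takes 5 divisions to reduce to a base case of size 1. The algorithm makes 3 recursive calls at each level.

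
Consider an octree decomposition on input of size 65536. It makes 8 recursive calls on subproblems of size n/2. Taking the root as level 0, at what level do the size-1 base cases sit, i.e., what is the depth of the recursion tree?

For divide and conquer with division factor 2:

Problem sizes at each level:
Level 0: 65536
Level 1: 32768
Level 2: 16384
Level 3: 8192
Level 4: 4096
Level 5: 2048
Level 6: 1024
Level 7: 512
Level 8: 256
Level 9: 128
Level 10: 64
Level 11: 32
Level 12: 16
Level 13: 8
Level 14: 4
Level 15: 2
Level 16: 1

The root is level 0 and the size-1 base case is level 16 (the tree spans levels 0 through 16, i.e. 17 levels counting the root), so the depth is the number of divisions: log_2(65536) = 16

The recursion tree depth is log_2(65536) = 16. At each level, the problem size is divided by 2, so it takes 16 divisions to reduce to a base case of size 1. The algorithm makes 8 recursive calls at each level.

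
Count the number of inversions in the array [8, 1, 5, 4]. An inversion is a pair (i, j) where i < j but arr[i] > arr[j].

Finding inversions in [8, 1, 5, 4]:

(0, 1): arr[0]=8 > arr[1]=1
(0, 2): arr[0]=8 > arr[2]=5
(0, 3): arr[0]=8 > arr[3]=4
(2, 3): arr[2]=5 > arr[3]=4

Total inversions: 4

The array has 4 inversion(s): (0,1), (0,2), (0,3), (2,3). Each pair (i,j) satisfies i < j and arr[i] > arr[j].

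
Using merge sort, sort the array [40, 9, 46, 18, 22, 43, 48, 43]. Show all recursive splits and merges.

Merge sort trace:

Split: [40, 9, 46, 18, 22, 43, 48, 43] -> [40, 9, 46, 18] and [22, 43, 48, 43]
  Split: [40, 9, 46, 18] -> [40, 9] and [46, 18]
    Split: [40, 9] -> [40] and [9]
    Merge: [40] + [9] -> [9, 40]
    Split: [46, 18] -> [46] and [18]
    Merge: [46] + [18] -> [18, 46]
  Merge: [9, 40] + [18, 46] -> [9, 18, 40, 46]
  Split: [22, 43, 48, 43] -> [22, 43] and [48, 43]
    Split: [22, 43] -> [22] and [43]
    Merge: [22] + [43] -> [22, 43]
    Split: [48, 43] -> [48] and [43]
    Merge: [48] + [43] -> [43, 48]
  Merge: [22, 43] + [43, 48] -> [22, 43, 43, 48]
Merge: [9, 18, 40, 46] + [22, 43, 43, 48] -> [9, 18, 22, 40, 43, 43, 46, 48]

Final sorted array: [9, 18, 22, 40, 43, 43, 46, 48]

The merge sort proceeds by recursively splitting the array and merging sorted halves.
After all merges, the sorted array is [9, 18, 22, 40, 43, 43, 46, 48].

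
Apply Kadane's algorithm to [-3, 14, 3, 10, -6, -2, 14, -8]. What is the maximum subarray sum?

Using Kadane's algorithm on [-3, 14, 3, 10, -6, -2, 14, -8]:

Scanning through the array:
Position 1 (value 14): max_ending_here = 14, max_so_far = 14
Position 2 (value 3): max_ending_here = 17, max_so_far = 17
Position 3 (value 10): max_ending_here = 27, max_so_far = 27
Position 4 (value -6): max_ending_here = 21, max_so_far = 27
Position 5 (value -2): max_ending_here = 19, max_so_far = 27
Position 6 (value 14): max_ending_here = 33, max_so_far = 33
Position 7 (value -8): max_ending_here = 25, max_so_far = 33

Maximum subarray: [14, 3, 10, -6, -2, 14]
Maximum sum: 33

The maximum subarray is [14, 3, 10, -6, -2, 14] with sum 33. This subarray runs from index 1 to index 6.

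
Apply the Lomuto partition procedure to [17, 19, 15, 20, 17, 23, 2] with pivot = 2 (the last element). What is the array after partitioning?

Lomuto partition with pivot = 2:

Initial array: [17, 19, 15, 20, 17, 23, 2]

arr[0]=17 > 2: no swap
arr[1]=19 > 2: no swap
arr[2]=15 > 2: no swap
arr[3]=20 > 2: no swap
arr[4]=17 > 2: no swap
arr[5]=23 > 2: no swap

Place pivot at position 0: [2, 19, 15, 20, 17, 23, 17]
Pivot position: 0

After partitioning with pivot 2, the array becomes [2, 19, 15, 20, 17, 23, 17]. The pivot is placed at index 0. All elements to the left of the pivot are <= 2, and all elements to the right are > 2.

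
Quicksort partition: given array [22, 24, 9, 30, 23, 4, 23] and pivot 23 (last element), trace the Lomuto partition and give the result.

Lomuto partition with pivot = 23:

Initial array: [22, 24, 9, 30, 23, 4, 23]

arr[0]=22 <= 23: swap with position 0, array becomes [22, 24, 9, 30, 23, 4, 23]
arr[1]=24 > 23: no swap
arr[2]=9 <= 23: swap with position 1, array becomes [22, 9, 24, 30, 23, 4, 23]
arr[3]=30 > 23: no swap
arr[4]=23 <= 23: swap with position 2, array becomes [22, 9, 23, 30, 24, 4, 23]
arr[5]=4 <= 23: swap with position 3, array becomes [22, 9, 23, 4, 24, 30, 23]

Place pivot at position 4: [22, 9, 23, 4, 23, 30, 24]
Pivot position: 4

After partitioning with pivot 23, the array becomes [22, 9, 23, 4, 23, 30, 24]. The pivot is placed at index 4. All elements to the left of the pivot are <= 23, and all elements to the right are > 23.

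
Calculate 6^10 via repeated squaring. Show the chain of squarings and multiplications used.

Computing 6^10 by squaring (build up from 6^1; each line after the first costs one multiplication):

6^1 = 6
6^2 = (6^1)^2 = 6^2 = 36
6^4 = (6^2)^2 = 36^2 = 1296
6^5 = 6 * 6^4 = 6 * 1296 = 7776
6^10 = (6^5)^2 = 7776^2 = 60466176

Result: 60466176
Multiplications needed: 4 (4 lines after 6^1)

6^10 = 60466176. Using exponentiation by squaring, this requires 4 multiplications. The key idea: if the exponent is even, square the half-power; if odd, multiply by the base once.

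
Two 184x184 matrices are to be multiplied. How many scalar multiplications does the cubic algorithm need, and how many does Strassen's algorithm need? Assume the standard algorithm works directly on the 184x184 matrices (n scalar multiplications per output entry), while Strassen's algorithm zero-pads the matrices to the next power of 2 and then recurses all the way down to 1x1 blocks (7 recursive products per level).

Matrix multiplication for 184x184 matrices:

Strassen's algorithm requires power-of-2 dimensions. Pad 184x184 to 256x256 (next power of 2).

Standard algorithm: 184^3 = 6229504 multiplications
Strassen's algorithm: 7^(log2(256)) = 7^8 = 5764801 multiplications
Savings: 6229504 - 5764801 = 464703 multiplications

Standard: 6229504 multiplications (184^3). Strassen: 5764801 multiplications (7^8, after padding to 256x256). Strassen reduces 8 recursive multiplications to 7 at each level.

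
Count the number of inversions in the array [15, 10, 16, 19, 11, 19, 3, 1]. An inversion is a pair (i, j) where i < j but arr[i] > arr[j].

Finding inversions in [15, 10, 16, 19, 11, 19, 3, 1]:

(0, 1): arr[0]=15 > arr[1]=10
(0, 4): arr[0]=15 > arr[4]=11
(0, 6): arr[0]=15 > arr[6]=3
(0, 7): arr[0]=15 > arr[7]=1
(1, 6): arr[1]=10 > arr[6]=3
(1, 7): arr[1]=10 > arr[7]=1
(2, 4): arr[2]=16 > arr[4]=11
(2, 6): arr[2]=16 > arr[6]=3
(2, 7): arr[2]=16 > arr[7]=1
(3, 4): arr[3]=19 > arr[4]=11
(3, 6): arr[3]=19 > arr[6]=3
(3, 7): arr[3]=19 > arr[7]=1
(4, 6): arr[4]=11 > arr[6]=3
(4, 7): arr[4]=11 > arr[7]=1
(5, 6): arr[5]=19 > arr[6]=3
(5, 7): arr[5]=19 > arr[7]=1
(6, 7): arr[6]=3 > arr[7]=1

Total inversions: 17

The array has 17 inversion(s): (0,1), (0,4), (0,6), (0,7), (1,6), (1,7), (2,4), (2,6), (2,7), (3,4), (3,6), (3,7), (4,6), (4,7), (5,6), (5,7), (6,7). Each pair (i,j) satisfies i < j and arr[i] > arr[j].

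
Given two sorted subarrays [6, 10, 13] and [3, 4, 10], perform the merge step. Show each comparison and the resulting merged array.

Merging process:

Compare 6 vs 3: take 3 from right. Merged: [3]
Compare 6 vs 4: take 4 from right. Merged: [3, 4]
Compare 6 vs 10: take 6 from left. Merged: [3, 4, 6]
Compare 10 vs 10: take 10 from left. Merged: [3, 4, 6, 10]
Compare 13 vs 10: take 10 from right. Merged: [3, 4, 6, 10, 10]
Append remaining from left: [13]. Merged: [3, 4, 6, 10, 10, 13]

Final merged array: [3, 4, 6, 10, 10, 13]
Total comparisons: 5

The merged array is [3, 4, 6, 10, 10, 13], requiring 5 comparisons. The merge step runs in O(n) time where n is the total number of elements.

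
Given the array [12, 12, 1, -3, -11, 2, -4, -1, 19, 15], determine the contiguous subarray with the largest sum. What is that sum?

Using Kadane's algorithm on [12, 12, 1, -3, -11, 2, -4, -1, 19, 15]:

Scanning through the array:
Position 1 (value 12): max_ending_here = 24, max_so_far = 24
Position 2 (value 1): max_ending_here = 25, max_so_far = 25
Position 3 (value -3): max_ending_here = 22, max_so_far = 25
Position 4 (value -11): max_ending_here = 11, max_so_far = 25
Position 5 (value 2): max_ending_here = 13, max_so_far = 25
Position 6 (value -4): max_ending_here = 9, max_so_far = 25
Position 7 (value -1): max_ending_here = 8, max_so_far = 25
Position 8 (value 19): max_ending_here = 27, max_so_far = 27
Position 9 (value 15): max_ending_here = 42, max_so_far = 42

Maximum subarray: [12, 12, 1, -3, -11, 2, -4, -1, 19, 15]
Maximum sum: 42

The maximum subarray is [12, 12, 1, -3, -11, 2, -4, -1, 19, 15] with sum 42. This subarray runs from index 0 to index 9.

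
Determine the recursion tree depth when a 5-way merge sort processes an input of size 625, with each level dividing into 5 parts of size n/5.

For divide and conquer with division factor 5:

Problem sizes at each level:
Level 0: 625
Level 1: 125
Level 2: 25
Level 3: 5
Level 4: 1

The root is level 0 and the size-1 base case is level 4 (the tree spans levels 0 through 4, i.e. 5 levels counting the root), so the depth is the number of divisions: log_5(625) = 4

The recursion tree depth is log_5(625) = 4. At each level, the problem size is divided by 5, so it takes 4 divisions to reduce to a base case of size 1. The algorithm makes 5 recursive calls at each level.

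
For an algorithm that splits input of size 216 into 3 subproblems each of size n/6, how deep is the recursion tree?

For divide and conquer with division factor 6:

Problem sizes at each level:
Level 0: 216
Level 1: 36
Level 2: 6
Level 3: 1

The root is level 0 and the size-1 base case is level 3 (the tree spans levels 0 through 3, i.e. 4 levels counting the root), so the depth is the number of divisions: log_6(216) = 3

The recursion tree depth is log_6(216) = 3. At each level, the problem size is divided by 6, so it takes 3 divisions to reduce to a base case of size 1. The algorithm makes 3 recursive calls at each level.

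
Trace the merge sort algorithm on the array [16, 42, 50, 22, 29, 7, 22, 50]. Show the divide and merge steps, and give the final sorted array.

Merge sort trace:

Split: [16, 42, 50, 22, 29, 7, 22, 50] -> [16, 42, 50, 22] and [29, 7, 22, 50]
  Split: [16, 42, 50, 22] -> [16, 42] and [50, 22]
    Split: [16, 42] -> [16] and [42]
    Merge: [16] + [42] -> [16, 42]
    Split: [50, 22] -> [50] and [22]
    Merge: [50] + [22] -> [22, 50]
  Merge: [16, 42] + [22, 50] -> [16, 22, 42, 50]
  Split: [29, 7, 22, 50] -> [29, 7] and [22, 50]
    Split: [29, 7] -> [29] and [7]
    Merge: [29] + [7] -> [7, 29]
    Split: [22, 50] -> [22] and [50]
    Merge: [22] + [50] -> [22, 50]
  Merge: [7, 29] + [22, 50] -> [7, 22, 29, 50]
Merge: [16, 22, 42, 50] + [7, 22, 29, 50] -> [7, 16, 22, 22, 29, 42, 50, 50]

Final sorted array: [7, 16, 22, 22, 29, 42, 50, 50]

The merge sort proceeds by recursively splitting the array and merging sorted halves.
After all merges, the sorted array is [7, 16, 22, 22, 29, 42, 50, 50].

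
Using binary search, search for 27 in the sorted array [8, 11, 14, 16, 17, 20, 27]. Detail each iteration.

Binary search for 27 in [8, 11, 14, 16, 17, 20, 27]:

lo=0, hi=6, mid=3, arr[mid]=16 -> 16 < 27, search right half
lo=4, hi=6, mid=5, arr[mid]=20 -> 20 < 27, search right half
lo=6, hi=6, mid=6, arr[mid]=27 -> Found target at index 6!

Binary search finds 27 at index 6 after 3 comparisons. The search repeatedly halves the search space by comparing with the middle element.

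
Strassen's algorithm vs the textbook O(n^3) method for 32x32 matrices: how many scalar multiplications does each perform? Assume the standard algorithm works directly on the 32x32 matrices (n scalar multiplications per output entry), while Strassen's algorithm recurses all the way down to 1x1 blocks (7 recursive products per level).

Matrix multiplication for 32x32 matrices:

Standard algorithm: 32^3 = 32768 multiplications
Strassen's algorithm: 7^(log2(32)) = 7^5 = 16807 multiplications
Savings: 32768 - 16807 = 15961 multiplications

Standard: 32768 multiplications (32^3). Strassen: 16807 multiplications (7^5). Strassen reduces 8 recursive multiplications to 7 at each level.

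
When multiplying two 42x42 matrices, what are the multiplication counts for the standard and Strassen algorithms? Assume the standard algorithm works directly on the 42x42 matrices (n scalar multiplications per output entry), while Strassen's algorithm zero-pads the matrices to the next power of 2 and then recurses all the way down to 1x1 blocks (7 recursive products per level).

Matrix multiplication for 42x42 matrices:

Strassen's algorithm requires power-of-2 dimensions. Pad 42x42 to 64x64 (next power of 2).

Standard algorithm: 42^3 = 74088 multiplications
Strassen's algorithm: 7^(log2(64)) = 7^6 = 117649 multiplications
Difference: 74088 - 117649 = -43561 (Strassen uses MORE here due to padding overhead — for small or just-over-power-of-2 n, padding can outweigh the per-level savings)

Standard: 74088 multiplications (42^3). Strassen: 117649 multiplications (7^6, after padding to 64x64). Strassen reduces 8 recursive multiplications to 7 at each level.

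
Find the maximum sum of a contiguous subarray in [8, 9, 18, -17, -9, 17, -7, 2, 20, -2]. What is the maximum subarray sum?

Using Kadane's algorithm on [8, 9, 18, -17, -9, 17, -7, 2, 20, -2]:

Scanning through the array:
Position 1 (value 9): max_ending_here = 17, max_so_far = 17
Position 2 (value 18): max_ending_here = 35, max_so_far = 35
Position 3 (value -17): max_ending_here = 18, max_so_far = 35
Position 4 (value -9): max_ending_here = 9, max_so_far = 35
Position 5 (value 17): max_ending_here = 26, max_so_far = 35
Position 6 (value -7): max_ending_here = 19, max_so_far = 35
Position 7 (value 2): max_ending_here = 21, max_so_far = 35
Position 8 (value 20): max_ending_here = 41, max_so_far = 41
Position 9 (value -2): max_ending_here = 39, max_so_far = 41

Maximum subarray: [8, 9, 18, -17, -9, 17, -7, 2, 20]
Maximum sum: 41

The maximum subarray is [8, 9, 18, -17, -9, 17, -7, 2, 20] with sum 41. This subarray runs from index 0 to index 8.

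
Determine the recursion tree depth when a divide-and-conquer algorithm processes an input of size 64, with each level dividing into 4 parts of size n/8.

For divide and conquer with division factor 8:

Problem sizes at each level:
Level 0: 64
Level 1: 8
Level 2: 1

The root is level 0 and the size-1 base case is level 2 (the tree spans levels 0 through 2, i.e. 3 levels counting the root), so the depth is the number of divisions: log_8(64) = 2

The recursion tree depth is log_8(64) = 2. At each level, the problem size is divided by 8, so it takes 2 divisions to reduce to a base case of size 1. The algorithm makes 4 recursive calls at each level.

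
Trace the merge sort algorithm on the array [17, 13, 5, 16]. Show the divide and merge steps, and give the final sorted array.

Merge sort trace:

Split: [17, 13, 5, 16] -> [17, 13] and [5, 16]
  Split: [17, 13] -> [17] and [13]
  Merge: [17] + [13] -> [13, 17]
  Split: [5, 16] -> [5] and [16]
  Merge: [5] + [16] -> [5, 16]
Merge: [13, 17] + [5, 16] -> [5, 13, 16, 17]

Final sorted array: [5, 13, 16, 17]

The merge sort proceeds by recursively splitting the array and merging sorted halves.
After all merges, the sorted array is [5, 13, 16, 17].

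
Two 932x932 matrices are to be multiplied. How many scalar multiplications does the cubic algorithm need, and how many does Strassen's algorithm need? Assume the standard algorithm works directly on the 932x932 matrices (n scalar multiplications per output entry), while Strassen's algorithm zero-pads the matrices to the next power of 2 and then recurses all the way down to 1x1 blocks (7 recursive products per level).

Matrix multiplication for 932x932 matrices:

Strassen's algorithm requires power-of-2 dimensions. Pad 932x932 to 1024x1024 (next power of 2).

Standard algorithm: 932^3 = 809557568 multiplications
Strassen's algorithm: 7^(log2(1024)) = 7^10 = 282475249 multiplications
Savings: 809557568 - 282475249 = 527082319 multiplications

Standard: 809557568 multiplications (932^3). Strassen: 282475249 multiplications (7^10, after padding to 1024x1024). Strassen reduces 8 recursive multiplications to 7 at each level.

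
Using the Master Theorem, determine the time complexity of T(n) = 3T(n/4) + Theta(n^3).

Master Theorem for T(n) = 3T(n/4) + O(n^3):

a = 3, b = 4, c = 3
log_b(a) = log_4(3) = 0.7925

Case 3: c = 3 > log_4(3) = 0.7925
T(n) = O(n^3) = O(n^3)

For T(n) = 3T(n/4) + O(n^3): log_4(3) = 0.7925. This is Case 3 of the Master Theorem (c > log_b(a), work dominated by root), giving O(n^3).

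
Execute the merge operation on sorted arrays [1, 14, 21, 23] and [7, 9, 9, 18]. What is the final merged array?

Merging process:

Compare 1 vs 7: take 1 from left. Merged: [1]
Compare 14 vs 7: take 7 from right. Merged: [1, 7]
Compare 14 vs 9: take 9 from right. Merged: [1, 7, 9]
Compare 14 vs 9: take 9 from right. Merged: [1, 7, 9, 9]
Compare 14 vs 18: take 14 from left. Merged: [1, 7, 9, 9, 14]
Compare 21 vs 18: take 18 from right. Merged: [1, 7, 9, 9, 14, 18]
Append remaining from left: [21, 23]. Merged: [1, 7, 9, 9, 14, 18, 21, 23]

Final merged array: [1, 7, 9, 9, 14, 18, 21, 23]
Total comparisons: 6

The merged array is [1, 7, 9, 9, 14, 18, 21, 23], requiring 6 comparisons. The merge step runs in O(n) time where n is the total number of elements.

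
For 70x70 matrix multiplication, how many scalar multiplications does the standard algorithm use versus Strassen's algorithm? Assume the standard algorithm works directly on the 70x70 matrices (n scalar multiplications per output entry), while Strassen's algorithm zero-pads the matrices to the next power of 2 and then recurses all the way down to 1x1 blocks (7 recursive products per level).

Matrix multiplication for 70x70 matrices:

Strassen's algorithm requires power-of-2 dimensions. Pad 70x70 to 128x128 (next power of 2).

Standard algorithm: 70^3 = 343000 multiplications
Strassen's algorithm: 7^(log2(128)) = 7^7 = 823543 multiplications
Difference: 343000 - 823543 = -480543 (Strassen uses MORE here due to padding overhead — for small or just-over-power-of-2 n, padding can outweigh the per-level savings)

Standard: 343000 multiplications (70^3). Strassen: 823543 multiplications (7^7, after padding to 128x128). Strassen reduces 8 recursive multiplications to 7 at each level.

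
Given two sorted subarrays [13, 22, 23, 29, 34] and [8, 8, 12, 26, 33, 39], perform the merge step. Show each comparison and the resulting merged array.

Merging process:

Compare 13 vs 8: take 8 from right. Merged: [8]
Compare 13 vs 8: take 8 from right. Merged: [8, 8]
Compare 13 vs 12: take 12 from right. Merged: [8, 8, 12]
Compare 13 vs 26: take 13 from left. Merged: [8, 8, 12, 13]
Compare 22 vs 26: take 22 from left. Merged: [8, 8, 12, 13, 22]
Compare 23 vs 26: take 23 from left. Merged: [8, 8, 12, 13, 22, 23]
Compare 29 vs 26: take 26 from right. Merged: [8, 8, 12, 13, 22, 23, 26]
Compare 29 vs 33: take 29 from left. Merged: [8, 8, 12, 13, 22, 23, 26, 29]
Compare 34 vs 33: take 33 from right. Merged: [8, 8, 12, 13, 22, 23, 26, 29, 33]
Compare 34 vs 39: take 34 from left. Merged: [8, 8, 12, 13, 22, 23, 26, 29, 33, 34]
Append remaining from right: [39]. Merged: [8, 8, 12, 13, 22, 23, 26, 29, 33, 34, 39]

Final merged array: [8, 8, 12, 13, 22, 23, 26, 29, 33, 34, 39]
Total comparisons: 10

The merged array is [8, 8, 12, 13, 22, 23, 26, 29, 33, 34, 39], requiring 10 comparisons. The merge step runs in O(n) time where n is the total number of elements.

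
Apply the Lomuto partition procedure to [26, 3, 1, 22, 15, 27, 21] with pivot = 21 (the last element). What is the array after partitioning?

Lomuto partition with pivot = 21:

Initial array: [26, 3, 1, 22, 15, 27, 21]

arr[0]=26 > 21: no swap
arr[1]=3 <= 21: swap with position 0, array becomes [3, 26, 1, 22, 15, 27, 21]
arr[2]=1 <= 21: swap with position 1, array becomes [3, 1, 26, 22, 15, 27, 21]
arr[3]=22 > 21: no swap
arr[4]=15 <= 21: swap with position 2, array becomes [3, 1, 15, 22, 26, 27, 21]
arr[5]=27 > 21: no swap

Place pivot at position 3: [3, 1, 15, 21, 26, 27, 22]
Pivot position: 3

After partitioning with pivot 21, the array becomes [3, 1, 15, 21, 26, 27, 22]. The pivot is placed at index 3. All elements to the left of the pivot are <= 21, and all elements to the right are > 21.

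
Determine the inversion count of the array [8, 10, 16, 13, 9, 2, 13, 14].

Finding inversions in [8, 10, 16, 13, 9, 2, 13, 14]:

(0, 5): arr[0]=8 > arr[5]=2
(1, 4): arr[1]=10 > arr[4]=9
(1, 5): arr[1]=10 > arr[5]=2
(2, 3): arr[2]=16 > arr[3]=13
(2, 4): arr[2]=16 > arr[4]=9
(2, 5): arr[2]=16 > arr[5]=2
(2, 6): arr[2]=16 > arr[6]=13
(2, 7): arr[2]=16 > arr[7]=14
(3, 4): arr[3]=13 > arr[4]=9
(3, 5): arr[3]=13 > arr[5]=2
(4, 5): arr[4]=9 > arr[5]=2

Total inversions: 11

The array has 11 inversion(s): (0,5), (1,4), (1,5), (2,3), (2,4), (2,5), (2,6), (2,7), (3,4), (3,5), (4,5). Each pair (i,j) satisfies i < j and arr[i] > arr[j].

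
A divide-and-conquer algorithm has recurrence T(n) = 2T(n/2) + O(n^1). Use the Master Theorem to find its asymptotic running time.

Master Theorem for T(n) = 2T(n/2) + O(n^1):

a = 2, b = 2, c = 1
log_b(a) = log_2(2) = 1.0000

Case 2: c = 1 = log_2(2) = 1.0000
T(n) = O(n^1 log n) = O(n log n)

For T(n) = 2T(n/2) + O(n^1): log_2(2) = 1.0000. This is Case 2 of the Master Theorem (c = log_b(a), equal work at all levels), giving O(n log n).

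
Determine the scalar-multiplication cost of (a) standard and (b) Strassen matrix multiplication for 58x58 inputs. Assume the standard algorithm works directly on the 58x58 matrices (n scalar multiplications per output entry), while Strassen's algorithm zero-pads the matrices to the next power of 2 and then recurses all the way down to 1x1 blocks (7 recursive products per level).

Matrix multiplication for 58x58 matrices:

Strassen's algorithm requires power-of-2 dimensions. Pad 58x58 to 64x64 (next power of 2).

Standard algorithm: 58^3 = 195112 multiplications
Strassen's algorithm: 7^(log2(64)) = 7^6 = 117649 multiplications
Savings: 195112 - 117649 = 77463 multiplications

Standard: 195112 multiplications (58^3). Strassen: 117649 multiplications (7^6, after padding to 64x64). Strassen reduces 8 recursive multiplications to 7 at each level.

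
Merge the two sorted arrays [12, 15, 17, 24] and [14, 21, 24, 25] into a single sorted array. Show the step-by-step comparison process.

Merging process:

Compare 12 vs 14: take 12 from left. Merged: [12]
Compare 15 vs 14: take 14 from right. Merged: [12, 14]
Compare 15 vs 21: take 15 from left. Merged: [12, 14, 15]
Compare 17 vs 21: take 17 from left. Merged: [12, 14, 15, 17]
Compare 24 vs 21: take 21 from right. Merged: [12, 14, 15, 17, 21]
Compare 24 vs 24: take 24 from left. Merged: [12, 14, 15, 17, 21, 24]
Append remaining from right: [24, 25]. Merged: [12, 14, 15, 17, 21, 24, 24, 25]

Final merged array: [12, 14, 15, 17, 21, 24, 24, 25]
Total comparisons: 6

The merged array is [12, 14, 15, 17, 21, 24, 24, 25], requiring 6 comparisons. The merge step runs in O(n) time where n is the total number of elements.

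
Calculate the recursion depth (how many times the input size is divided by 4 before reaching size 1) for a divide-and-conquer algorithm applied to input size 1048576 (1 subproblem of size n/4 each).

For divide and conquer with division factor 4:

Problem sizes at each level:
Level 0: 1048576
Level 1: 262144
Level 2: 65536
Level 3: 16384
Level 4: 4096
Level 5: 1024
Level 6: 256
Level 7: 64
Level 8: 16
Level 9: 4
Level 10: 1

The root is level 0 and the size-1 base case is level 10 (the tree spans levels 0 through 10, i.e. 11 levels counting the root), so the depth is the number of divisions: log_4(1048576) = 10

The recursion tree depth is log_4(1048576) = 10. At each level, the problem size is divided by 4, so it takes 10 divisions to reduce to a base case of size 1. The algorithm makes 1 recursive call at each level.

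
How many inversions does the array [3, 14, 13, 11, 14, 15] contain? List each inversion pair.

Finding inversions in [3, 14, 13, 11, 14, 15]:

(1, 2): arr[1]=14 > arr[2]=13
(1, 3): arr[1]=14 > arr[3]=11
(2, 3): arr[2]=13 > arr[3]=11

Total inversions: 3

The array has 3 inversion(s): (1,2), (1,3), (2,3). Each pair (i,j) satisfies i < j and arr[i] > arr[j].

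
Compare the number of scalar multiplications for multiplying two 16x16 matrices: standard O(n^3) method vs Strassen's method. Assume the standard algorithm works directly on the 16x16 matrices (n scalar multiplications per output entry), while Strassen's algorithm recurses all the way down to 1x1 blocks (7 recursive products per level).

Matrix multiplication for 16x16 matrices:

Standard algorithm: 16^3 = 4096 multiplications
Strassen's algorithm: 7^(log2(16)) = 7^4 = 2401 multiplications
Savings: 4096 - 2401 = 1695 multiplications

Standard: 4096 multiplications (16^3). Strassen: 2401 multiplications (7^4). Strassen reduces 8 recursive multiplications to 7 at each level.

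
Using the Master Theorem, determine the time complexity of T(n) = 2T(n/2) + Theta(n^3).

Master Theorem for T(n) = 2T(n/2) + O(n^3):

a = 2, b = 2, c = 3
log_b(a) = log_2(2) = 1.0000

Case 3: c = 3 > log_2(2) = 1.0000
T(n) = O(n^3) = O(n^3)

For T(n) = 2T(n/2) + O(n^3): log_2(2) = 1.0000. This is Case 3 of the Master Theorem (c > log_b(a), work dominated by root), giving O(n^3).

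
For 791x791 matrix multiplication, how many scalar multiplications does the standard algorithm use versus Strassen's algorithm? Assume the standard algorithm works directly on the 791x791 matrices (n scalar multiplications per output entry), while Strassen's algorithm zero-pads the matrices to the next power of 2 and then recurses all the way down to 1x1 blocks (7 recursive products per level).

Matrix multiplication for 791x791 matrices:

Strassen's algorithm requires power-of-2 dimensions. Pad 791x791 to 1024x1024 (next power of 2).

Standard algorithm: 791^3 = 494913671 multiplications
Strassen's algorithm: 7^(log2(1024)) = 7^10 = 282475249 multiplications
Savings: 494913671 - 282475249 = 212438422 multiplications

Standard: 494913671 multiplications (791^3). Strassen: 282475249 multiplications (7^10, after padding to 1024x1024). Strassen reduces 8 recursive multiplications to 7 at each level.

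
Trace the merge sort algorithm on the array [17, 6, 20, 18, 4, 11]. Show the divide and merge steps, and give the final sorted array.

Merge sort trace:

Split: [17, 6, 20, 18, 4, 11] -> [17, 6, 20] and [18, 4, 11]
  Split: [17, 6, 20] -> [17] and [6, 20]
    Split: [6, 20] -> [6] and [20]
    Merge: [6] + [20] -> [6, 20]
  Merge: [17] + [6, 20] -> [6, 17, 20]
  Split: [18, 4, 11] -> [18] and [4, 11]
    Split: [4, 11] -> [4] and [11]
    Merge: [4] + [11] -> [4, 11]
  Merge: [18] + [4, 11] -> [4, 11, 18]
Merge: [6, 17, 20] + [4, 11, 18] -> [4, 6, 11, 17, 18, 20]

Final sorted array: [4, 6, 11, 17, 18, 20]

The merge sort proceeds by recursively splitting the array and merging sorted halves.
After all merges, the sorted array is [4, 6, 11, 17, 18, 20].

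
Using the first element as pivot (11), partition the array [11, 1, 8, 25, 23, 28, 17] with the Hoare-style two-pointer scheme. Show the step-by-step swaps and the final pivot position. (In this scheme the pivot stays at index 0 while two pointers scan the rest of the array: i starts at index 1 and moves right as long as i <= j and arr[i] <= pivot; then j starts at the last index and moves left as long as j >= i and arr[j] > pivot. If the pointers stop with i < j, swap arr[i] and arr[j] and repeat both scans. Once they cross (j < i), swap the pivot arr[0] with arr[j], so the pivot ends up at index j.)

Hoare-style two-pointer partition with pivot = 11:

Initial array: [11, 1, 8, 25, 23, 28, 17]

Pointers start at i = 1, j = 6.
i ends at 3, j ends at 2: the pointers have crossed (j < i), so scanning stops.

Swap pivot arr[0] with arr[2] to place pivot at position 2: [8, 1, 11, 25, 23, 28, 17]
Pivot position: 2

After partitioning with pivot 11, the array becomes [8, 1, 11, 25, 23, 28, 17]. The pivot is placed at index 2. All elements to the left of the pivot are <= 11, and all elements to the right are > 11.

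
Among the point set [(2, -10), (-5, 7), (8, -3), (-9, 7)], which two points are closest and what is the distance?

Computing all pairwise distances among 4 points:

d((2, -10), (-5, 7)) = 18.3848
d((2, -10), (8, -3)) = 9.2195
d((2, -10), (-9, 7)) = 20.2485
d((-5, 7), (8, -3)) = 16.4012
d((-5, 7), (-9, 7)) = 4.0 <-- minimum
d((8, -3), (-9, 7)) = 19.7231

Closest pair: (-5, 7) and (-9, 7) with distance 4.0

The closest pair is (-5, 7) and (-9, 7) with Euclidean distance 4.0. For 4 points, brute-force pairwise comparison is shown above. For large n, the divide-and-conquer algorithm (sort by x, recurse on halves, check the dividing strip) achieves O(n log n).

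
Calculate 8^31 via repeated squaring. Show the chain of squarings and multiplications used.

Computing 8^31 by squaring (build up from 8^1; each line after the first costs one multiplication):

8^1 = 8
8^2 = (8^1)^2 = 8^2 = 64
8^3 = 8 * 8^2 = 8 * 64 = 512
8^6 = (8^3)^2 = 512^2 = 262144
8^7 = 8 * 8^6 = 8 * 262144 = 2097152
8^14 = (8^7)^2 = 2097152^2 = 4398046511104
8^15 = 8 * 8^14 = 8 * 4398046511104 = 35184372088832
8^30 = (8^15)^2 = 35184372088832^2 = 1237940039285380274899124224
8^31 = 8 * 8^30 = 8 * 1237940039285380274899124224 = 9903520314283042199192993792

Result: 9903520314283042199192993792
Multiplications needed: 8 (8 lines after 8^1)

8^31 = 9903520314283042199192993792. Using exponentiation by squaring, this requires 8 multiplications. The key idea: if the exponent is even, square the half-power; if odd, multiply by the base once.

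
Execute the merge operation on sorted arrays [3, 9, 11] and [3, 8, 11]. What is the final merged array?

Merging process:

Compare 3 vs 3: take 3 from left. Merged: [3]
Compare 9 vs 3: take 3 from right. Merged: [3, 3]
Compare 9 vs 8: take 8 from right. Merged: [3, 3, 8]
Compare 9 vs 11: take 9 from left. Merged: [3, 3, 8, 9]
Compare 11 vs 11: take 11 from left. Merged: [3, 3, 8, 9, 11]
Append remaining from right: [11]. Merged: [3, 3, 8, 9, 11, 11]

Final merged array: [3, 3, 8, 9, 11, 11]
Total comparisons: 5

The merged array is [3, 3, 8, 9, 11, 11], requiring 5 comparisons. The merge step runs in O(n) time where n is the total number of elements.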